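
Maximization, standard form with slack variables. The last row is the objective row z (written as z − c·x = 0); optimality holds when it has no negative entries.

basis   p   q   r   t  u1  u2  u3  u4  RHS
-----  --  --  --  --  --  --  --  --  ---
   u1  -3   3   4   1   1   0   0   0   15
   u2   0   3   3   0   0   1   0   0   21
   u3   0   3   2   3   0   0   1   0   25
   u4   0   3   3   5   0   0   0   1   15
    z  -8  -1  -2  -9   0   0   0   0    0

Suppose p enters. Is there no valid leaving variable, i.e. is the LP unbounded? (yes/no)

Every constraint-row entry in column p is ≤ 0, so increasing p is unbounded.

yes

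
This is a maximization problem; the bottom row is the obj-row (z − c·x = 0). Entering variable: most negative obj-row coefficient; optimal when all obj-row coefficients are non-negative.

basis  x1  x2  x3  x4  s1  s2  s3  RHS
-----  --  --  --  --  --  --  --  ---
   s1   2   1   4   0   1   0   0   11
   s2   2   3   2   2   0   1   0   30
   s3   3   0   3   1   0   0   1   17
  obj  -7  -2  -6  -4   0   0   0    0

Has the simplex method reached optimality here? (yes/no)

The obj-row has a negative entry -7 in column x1, so it is not optimal.

no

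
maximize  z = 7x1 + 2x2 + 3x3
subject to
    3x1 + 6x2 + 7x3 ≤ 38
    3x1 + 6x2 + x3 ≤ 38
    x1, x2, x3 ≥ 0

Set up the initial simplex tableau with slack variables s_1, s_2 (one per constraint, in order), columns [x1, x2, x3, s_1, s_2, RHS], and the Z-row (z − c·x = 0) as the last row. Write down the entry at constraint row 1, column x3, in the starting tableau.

7

Constraint 1 has coefficient 7 on x3.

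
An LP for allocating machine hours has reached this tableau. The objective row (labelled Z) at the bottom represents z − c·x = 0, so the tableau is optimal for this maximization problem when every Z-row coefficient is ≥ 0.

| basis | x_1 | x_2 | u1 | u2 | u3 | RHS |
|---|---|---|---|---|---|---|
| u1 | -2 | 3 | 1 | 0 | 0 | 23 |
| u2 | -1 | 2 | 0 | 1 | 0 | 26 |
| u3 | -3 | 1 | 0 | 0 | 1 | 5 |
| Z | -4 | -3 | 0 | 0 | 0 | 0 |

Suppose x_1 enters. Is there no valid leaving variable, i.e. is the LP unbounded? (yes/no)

Every constraint-row entry in column x_1 is ≤ 0, so increasing x_1 is unbounded.

yes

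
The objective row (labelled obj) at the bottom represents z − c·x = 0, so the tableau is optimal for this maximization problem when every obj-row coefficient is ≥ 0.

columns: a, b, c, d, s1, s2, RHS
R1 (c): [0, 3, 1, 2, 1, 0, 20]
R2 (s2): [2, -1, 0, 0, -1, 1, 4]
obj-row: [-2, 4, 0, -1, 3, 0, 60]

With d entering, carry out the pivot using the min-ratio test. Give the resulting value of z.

Ratio test on column d — row 1: 20/2 = 10; row 2: entry 0 ≤ 0. Minimum is 10 at row 1 (c leaves); pivot element 2.
Pivot on row 1; the obj-row RHS becomes 60 − (-1)·10 = 70.

70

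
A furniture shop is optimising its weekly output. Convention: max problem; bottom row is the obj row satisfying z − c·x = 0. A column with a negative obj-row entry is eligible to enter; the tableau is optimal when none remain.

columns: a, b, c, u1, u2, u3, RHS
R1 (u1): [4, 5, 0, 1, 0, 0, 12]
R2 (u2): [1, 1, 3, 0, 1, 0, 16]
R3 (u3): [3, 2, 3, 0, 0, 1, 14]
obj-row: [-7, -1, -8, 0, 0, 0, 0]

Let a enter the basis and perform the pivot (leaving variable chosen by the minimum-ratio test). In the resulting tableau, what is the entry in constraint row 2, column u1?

-1/4

Ratio test on column a — row 1: 12/4 = 3; row 2: 16/1 = 16; row 3: 14/3 = 14/3. Minimum is 3 at row 1 (u1 leaves); pivot element 4.
Divide row 1 by 4; eliminate column a from the other rows.
Row 2 update in column u1: 0 − 1·(1/4) = -1/4.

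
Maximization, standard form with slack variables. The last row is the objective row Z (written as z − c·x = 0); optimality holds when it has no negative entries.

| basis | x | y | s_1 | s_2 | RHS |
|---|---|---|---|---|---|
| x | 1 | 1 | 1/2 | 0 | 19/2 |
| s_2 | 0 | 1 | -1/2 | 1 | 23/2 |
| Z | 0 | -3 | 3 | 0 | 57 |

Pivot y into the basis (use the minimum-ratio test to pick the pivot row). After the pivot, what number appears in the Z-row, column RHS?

Ratio test on column y — row 1: (19/2)/1 = 19/2; row 2: (23/2)/1 = 23/2. Minimum is 19/2 at row 1 (x leaves); pivot element 1.
Divide row 1 by 1; eliminate column y from the other rows.
Z-row update in column RHS: 57 − (-3)·(19/2) = 171/2.

171/2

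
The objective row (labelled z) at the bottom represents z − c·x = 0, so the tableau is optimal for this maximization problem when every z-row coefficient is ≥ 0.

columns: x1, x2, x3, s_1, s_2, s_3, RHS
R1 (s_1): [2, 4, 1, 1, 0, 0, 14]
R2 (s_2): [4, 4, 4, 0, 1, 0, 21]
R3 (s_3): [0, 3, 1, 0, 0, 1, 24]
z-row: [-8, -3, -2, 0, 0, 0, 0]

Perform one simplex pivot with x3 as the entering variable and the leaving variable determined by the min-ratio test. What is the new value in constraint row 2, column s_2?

1/4

Ratio test on column x3 — row 1: 14/1 = 14; row 2: 21/4 = 21/4; row 3: 24/1 = 24. Minimum is 21/4 at row 2 (s_2 leaves); pivot element 4.
Divide row 2 by 4; eliminate column x3 from the other rows.
In the new row 2, the s_2 entry is the old entry divided by the pivot: 1/4 = 1/4.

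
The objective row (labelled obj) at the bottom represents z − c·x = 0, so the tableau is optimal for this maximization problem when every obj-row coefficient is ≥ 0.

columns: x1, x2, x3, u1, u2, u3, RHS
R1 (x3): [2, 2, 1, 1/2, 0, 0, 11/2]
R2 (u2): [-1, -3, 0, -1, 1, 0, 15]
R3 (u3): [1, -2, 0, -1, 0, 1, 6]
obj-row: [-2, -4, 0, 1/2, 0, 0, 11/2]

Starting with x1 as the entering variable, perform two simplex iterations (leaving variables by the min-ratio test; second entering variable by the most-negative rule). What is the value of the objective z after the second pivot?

Ratio test on column x1 — row 1: (11/2)/2 = 11/4; row 2: entry -1 ≤ 0; row 3: 6/1 = 6. Minimum is 11/4 at row 1 (x3 leaves); pivot element 2.
Pivot on row 1; the obj-row RHS becomes 11/2 − (-2)·(11/4) = 11.
Next entering variable (most negative obj-row entry -2): x2.
Ratio test on column x2 — row 1: (11/4)/1 = 11/4; row 2: entry -2 ≤ 0; row 3: entry -3 ≤ 0. Minimum is 11/4 at row 1 (x1 leaves); pivot element 1.
After the second pivot the obj-row RHS is 11 − (-2)·(11/4) = 33/2.

33/2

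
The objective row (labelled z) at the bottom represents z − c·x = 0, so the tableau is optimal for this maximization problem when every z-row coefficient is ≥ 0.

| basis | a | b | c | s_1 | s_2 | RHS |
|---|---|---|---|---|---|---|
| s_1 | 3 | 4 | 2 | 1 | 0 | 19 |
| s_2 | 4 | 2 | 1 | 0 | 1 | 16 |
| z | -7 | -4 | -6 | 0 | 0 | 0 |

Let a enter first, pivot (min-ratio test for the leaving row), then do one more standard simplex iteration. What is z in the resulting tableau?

259/5

Ratio test on column a — row 1: 19/3 = 19/3; row 2: 16/4 = 4. Minimum is 4 at row 2 (s_2 leaves); pivot element 4.
Pivot on row 2; the z-row RHS becomes 0 − (-7)·4 = 28.
Next entering variable (most negative z-row entry -17/4): c.
Ratio test on column c — row 1: 7/(5/4) = 28/5; row 2: 4/(1/4) = 16. Minimum is 28/5 at row 1 (s_1 leaves); pivot element 5/4.
After the second pivot the z-row RHS is 28 − (-17/4)·(28/5) = 259/5.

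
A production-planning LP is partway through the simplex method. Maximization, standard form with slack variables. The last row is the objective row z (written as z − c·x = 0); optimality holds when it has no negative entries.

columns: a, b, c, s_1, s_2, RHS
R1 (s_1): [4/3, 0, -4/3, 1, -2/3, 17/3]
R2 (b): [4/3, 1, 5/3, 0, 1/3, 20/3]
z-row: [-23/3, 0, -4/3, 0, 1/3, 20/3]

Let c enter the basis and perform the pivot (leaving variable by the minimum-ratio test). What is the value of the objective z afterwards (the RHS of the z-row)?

12

Ratio test on column c — row 1: entry -4/3 ≤ 0; row 2: (20/3)/(5/3) = 4. Minimum is 4 at row 2 (b leaves); pivot element 5/3.
Pivot on row 2; the z-row RHS becomes 20/3 − (-4/3)·4 = 12.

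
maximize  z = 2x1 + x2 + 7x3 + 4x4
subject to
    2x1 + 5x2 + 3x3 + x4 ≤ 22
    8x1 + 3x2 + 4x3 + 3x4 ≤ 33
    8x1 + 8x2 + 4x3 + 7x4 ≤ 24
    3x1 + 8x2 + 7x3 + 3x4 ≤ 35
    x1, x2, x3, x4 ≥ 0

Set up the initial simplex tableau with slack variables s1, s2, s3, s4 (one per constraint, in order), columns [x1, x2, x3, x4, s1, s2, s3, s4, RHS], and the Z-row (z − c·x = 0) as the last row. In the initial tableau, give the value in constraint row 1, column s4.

0

Slack s4 belongs to constraint 4; its column is the unit vector e_4, so the entry in row 1 is 0.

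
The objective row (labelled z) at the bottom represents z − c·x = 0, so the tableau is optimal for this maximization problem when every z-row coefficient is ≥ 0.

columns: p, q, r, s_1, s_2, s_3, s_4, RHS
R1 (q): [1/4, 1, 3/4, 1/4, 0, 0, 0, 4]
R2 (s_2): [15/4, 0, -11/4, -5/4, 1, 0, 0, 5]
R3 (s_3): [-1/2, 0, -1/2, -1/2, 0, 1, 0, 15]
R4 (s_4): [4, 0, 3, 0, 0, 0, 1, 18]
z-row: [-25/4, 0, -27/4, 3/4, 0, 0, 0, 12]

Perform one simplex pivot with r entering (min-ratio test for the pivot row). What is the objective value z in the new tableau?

48

Ratio test on column r — row 1: 4/(3/4) = 16/3; row 2: entry -11/4 ≤ 0; row 3: entry -1/2 ≤ 0; row 4: 18/3 = 6. Minimum is 16/3 at row 1 (q leaves); pivot element 3/4.
Pivot on row 1; the z-row RHS becomes 12 − (-27/4)·(16/3) = 48.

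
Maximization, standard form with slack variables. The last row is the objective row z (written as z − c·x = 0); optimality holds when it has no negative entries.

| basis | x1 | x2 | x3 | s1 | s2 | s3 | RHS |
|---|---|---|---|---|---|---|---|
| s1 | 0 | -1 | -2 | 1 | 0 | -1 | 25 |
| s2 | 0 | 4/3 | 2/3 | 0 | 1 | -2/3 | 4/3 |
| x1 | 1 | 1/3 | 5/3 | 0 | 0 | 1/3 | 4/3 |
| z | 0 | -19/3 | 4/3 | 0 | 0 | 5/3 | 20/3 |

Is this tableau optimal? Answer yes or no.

The z-row has a negative entry -19/3 in column x2, so it is not optimal.

no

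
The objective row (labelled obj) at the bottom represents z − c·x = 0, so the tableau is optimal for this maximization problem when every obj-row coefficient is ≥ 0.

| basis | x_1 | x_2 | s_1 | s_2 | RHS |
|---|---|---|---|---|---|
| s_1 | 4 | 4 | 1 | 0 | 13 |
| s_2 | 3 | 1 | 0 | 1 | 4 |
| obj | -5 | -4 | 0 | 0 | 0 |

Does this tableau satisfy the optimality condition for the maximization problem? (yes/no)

no

The obj-row has a negative entry -5 in column x_1, so it is not optimal.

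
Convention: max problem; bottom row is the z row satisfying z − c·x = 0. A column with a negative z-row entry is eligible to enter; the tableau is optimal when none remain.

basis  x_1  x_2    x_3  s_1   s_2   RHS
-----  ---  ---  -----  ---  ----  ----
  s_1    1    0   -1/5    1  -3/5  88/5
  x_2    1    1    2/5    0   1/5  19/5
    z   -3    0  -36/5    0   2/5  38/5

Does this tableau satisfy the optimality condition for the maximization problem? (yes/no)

no

The z-row has a negative entry -36/5 in column x_3, so it is not optimal.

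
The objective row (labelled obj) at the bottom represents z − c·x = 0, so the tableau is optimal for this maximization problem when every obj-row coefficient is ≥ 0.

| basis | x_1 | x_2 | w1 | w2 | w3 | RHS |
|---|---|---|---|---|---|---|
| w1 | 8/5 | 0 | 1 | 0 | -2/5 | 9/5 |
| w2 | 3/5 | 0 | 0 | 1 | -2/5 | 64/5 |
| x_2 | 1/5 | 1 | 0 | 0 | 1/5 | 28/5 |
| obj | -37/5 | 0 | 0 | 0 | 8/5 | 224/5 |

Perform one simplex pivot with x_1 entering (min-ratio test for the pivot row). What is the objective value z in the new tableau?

Ratio test on column x_1 — row 1: (9/5)/(8/5) = 9/8; row 2: (64/5)/(3/5) = 64/3; row 3: (28/5)/(1/5) = 28. Minimum is 9/8 at row 1 (w1 leaves); pivot element 8/5.
Pivot on row 1; the obj-row RHS becomes 224/5 − (-37/5)·(9/8) = 425/8.

425/8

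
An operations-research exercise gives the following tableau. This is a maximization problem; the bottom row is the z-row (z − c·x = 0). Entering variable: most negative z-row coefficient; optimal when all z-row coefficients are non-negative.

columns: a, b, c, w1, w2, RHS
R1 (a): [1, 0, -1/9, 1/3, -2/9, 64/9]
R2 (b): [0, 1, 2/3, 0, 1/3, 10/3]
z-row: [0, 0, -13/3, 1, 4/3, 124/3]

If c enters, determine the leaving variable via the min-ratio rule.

b

Column c entries and ratios — a: -1/9 ≤ 0, skip; b: (10/3)/(2/3) = 5.
Smallest ratio is 5 in the row of b, so b leaves.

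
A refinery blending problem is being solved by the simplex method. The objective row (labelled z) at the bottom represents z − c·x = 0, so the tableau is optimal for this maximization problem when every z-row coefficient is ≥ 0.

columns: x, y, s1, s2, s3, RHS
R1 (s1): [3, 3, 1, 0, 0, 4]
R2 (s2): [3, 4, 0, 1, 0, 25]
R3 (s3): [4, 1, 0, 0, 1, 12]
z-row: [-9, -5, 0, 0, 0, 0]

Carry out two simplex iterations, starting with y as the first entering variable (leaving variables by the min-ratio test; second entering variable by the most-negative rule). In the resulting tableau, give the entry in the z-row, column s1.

Ratio test on column y — row 1: 4/3 = 4/3; row 2: 25/4 = 25/4; row 3: 12/1 = 12. Minimum is 4/3 at row 1 (s1 leaves); pivot element 3.
Divide row 1 by 3; eliminate column y from the other rows.
Second iteration: most negative z-row entry is -4 in column x, so x enters.
Ratio test on column x — row 1: (4/3)/1 = 4/3; row 2: entry -1 ≤ 0; row 3: (32/3)/3 = 32/9. Minimum is 4/3 at row 1 (y leaves); pivot element 1.
Divide row 1 by 1; eliminate column x from the other rows.
After both pivots, the entry at the z-row, column s1 is 3.

3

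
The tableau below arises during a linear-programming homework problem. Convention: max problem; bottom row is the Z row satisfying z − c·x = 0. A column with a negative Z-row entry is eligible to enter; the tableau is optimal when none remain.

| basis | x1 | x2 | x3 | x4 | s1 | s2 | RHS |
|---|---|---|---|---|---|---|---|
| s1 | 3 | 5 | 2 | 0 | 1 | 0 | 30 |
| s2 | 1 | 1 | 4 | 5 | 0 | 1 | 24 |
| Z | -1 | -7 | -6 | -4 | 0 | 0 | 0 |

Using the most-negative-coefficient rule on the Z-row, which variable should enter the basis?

x2

Negative Z-row entries: x1: -1, x2: -7, x3: -6, x4: -4.
The most negative is -7 in column x2, so x2 enters.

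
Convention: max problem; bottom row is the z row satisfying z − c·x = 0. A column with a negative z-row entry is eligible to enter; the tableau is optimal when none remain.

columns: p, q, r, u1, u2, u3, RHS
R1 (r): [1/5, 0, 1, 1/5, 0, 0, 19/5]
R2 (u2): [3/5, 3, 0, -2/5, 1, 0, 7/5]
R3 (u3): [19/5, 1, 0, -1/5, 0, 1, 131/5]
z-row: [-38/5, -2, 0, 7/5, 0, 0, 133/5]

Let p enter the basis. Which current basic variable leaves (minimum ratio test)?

u2

Column p entries and ratios — r: (19/5)/(1/5) = 19; u2: (7/5)/(3/5) = 7/3; u3: (131/5)/(19/5) = 131/19.
Smallest ratio is 7/3 in the row of u2, so u2 leaves.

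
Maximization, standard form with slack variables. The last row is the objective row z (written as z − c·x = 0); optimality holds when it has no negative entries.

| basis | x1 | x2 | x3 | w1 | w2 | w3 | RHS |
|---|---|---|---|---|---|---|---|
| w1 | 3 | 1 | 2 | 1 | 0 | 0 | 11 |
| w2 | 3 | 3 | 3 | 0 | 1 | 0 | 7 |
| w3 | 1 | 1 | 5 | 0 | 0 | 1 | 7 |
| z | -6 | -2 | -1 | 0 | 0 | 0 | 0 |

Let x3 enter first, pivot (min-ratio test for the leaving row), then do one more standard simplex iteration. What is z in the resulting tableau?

Ratio test on column x3 — row 1: 11/2 = 11/2; row 2: 7/3 = 7/3; row 3: 7/5 = 7/5. Minimum is 7/5 at row 3 (w3 leaves); pivot element 5.
Pivot on row 3; the z-row RHS becomes 0 − (-1)·(7/5) = 7/5.
Next entering variable (most negative z-row entry -29/5): x1.
Ratio test on column x1 — row 1: (41/5)/(13/5) = 41/13; row 2: (14/5)/(12/5) = 7/6; row 3: (7/5)/(1/5) = 7. Minimum is 7/6 at row 2 (w2 leaves); pivot element 12/5.
After the second pivot the z-row RHS is 7/5 − (-29/5)·(7/6) = 49/6.

49/6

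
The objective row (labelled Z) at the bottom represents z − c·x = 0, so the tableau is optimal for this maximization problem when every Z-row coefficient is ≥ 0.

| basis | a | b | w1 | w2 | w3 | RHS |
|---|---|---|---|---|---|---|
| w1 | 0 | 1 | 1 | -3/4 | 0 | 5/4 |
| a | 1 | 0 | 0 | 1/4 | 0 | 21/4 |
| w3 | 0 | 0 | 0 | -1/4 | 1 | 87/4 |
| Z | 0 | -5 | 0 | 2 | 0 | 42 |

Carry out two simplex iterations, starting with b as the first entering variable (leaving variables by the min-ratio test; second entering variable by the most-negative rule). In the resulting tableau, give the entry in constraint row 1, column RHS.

17

Ratio test on column b — row 1: (5/4)/1 = 5/4; row 2: entry 0 ≤ 0; row 3: entry 0 ≤ 0. Minimum is 5/4 at row 1 (w1 leaves); pivot element 1.
Divide row 1 by 1; eliminate column b from the other rows.
Second iteration: most negative Z-row entry is -7/4 in column w2, so w2 enters.
Ratio test on column w2 — row 1: entry -3/4 ≤ 0; row 2: (21/4)/(1/4) = 21; row 3: entry -1/4 ≤ 0. Minimum is 21 at row 2 (a leaves); pivot element 1/4.
Divide row 2 by 1/4; eliminate column w2 from the other rows.
After both pivots, the entry at constraint row 1, column RHS is 17.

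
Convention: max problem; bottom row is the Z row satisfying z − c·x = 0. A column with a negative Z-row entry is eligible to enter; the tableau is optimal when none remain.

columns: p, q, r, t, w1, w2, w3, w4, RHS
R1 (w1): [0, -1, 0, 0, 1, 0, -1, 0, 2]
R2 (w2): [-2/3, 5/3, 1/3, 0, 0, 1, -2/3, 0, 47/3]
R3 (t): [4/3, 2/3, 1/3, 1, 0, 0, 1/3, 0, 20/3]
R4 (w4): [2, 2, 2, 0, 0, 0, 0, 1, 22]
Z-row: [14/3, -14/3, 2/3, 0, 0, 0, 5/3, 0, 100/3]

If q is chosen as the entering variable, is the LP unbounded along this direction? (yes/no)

no

Column q has positive entries in row(s) 2, 3, 4, so the ratio test bounds it — not unbounded.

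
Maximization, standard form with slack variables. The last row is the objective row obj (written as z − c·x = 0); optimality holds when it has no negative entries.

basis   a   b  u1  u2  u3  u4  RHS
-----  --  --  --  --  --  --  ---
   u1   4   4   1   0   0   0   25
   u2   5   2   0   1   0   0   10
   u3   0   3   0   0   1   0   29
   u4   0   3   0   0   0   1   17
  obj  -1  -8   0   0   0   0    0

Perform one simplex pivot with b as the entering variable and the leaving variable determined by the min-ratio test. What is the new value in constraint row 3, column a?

Ratio test on column b — row 1: 25/4 = 25/4; row 2: 10/2 = 5; row 3: 29/3 = 29/3; row 4: 17/3 = 17/3. Minimum is 5 at row 2 (u2 leaves); pivot element 2.
Divide row 2 by 2; eliminate column b from the other rows.
Row 3 update in column a: 0 − 3·(5/2) = -15/2.

-15/2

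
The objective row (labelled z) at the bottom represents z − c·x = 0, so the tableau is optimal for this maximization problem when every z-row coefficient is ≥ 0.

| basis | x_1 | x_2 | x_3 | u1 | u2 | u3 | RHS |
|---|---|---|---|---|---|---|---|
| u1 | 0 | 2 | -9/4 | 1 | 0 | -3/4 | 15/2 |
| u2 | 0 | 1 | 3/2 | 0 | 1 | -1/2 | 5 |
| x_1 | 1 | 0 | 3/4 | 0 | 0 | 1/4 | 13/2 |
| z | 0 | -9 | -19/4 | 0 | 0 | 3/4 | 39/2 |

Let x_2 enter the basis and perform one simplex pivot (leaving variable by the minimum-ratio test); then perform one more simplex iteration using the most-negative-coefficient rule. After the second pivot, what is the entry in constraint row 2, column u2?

Ratio test on column x_2 — row 1: (15/2)/2 = 15/4; row 2: 5/1 = 5; row 3: entry 0 ≤ 0. Minimum is 15/4 at row 1 (u1 leaves); pivot element 2.
Divide row 1 by 2; eliminate column x_2 from the other rows.
Second iteration: most negative z-row entry is -119/8 in column x_3, so x_3 enters.
Ratio test on column x_3 — row 1: entry -9/8 ≤ 0; row 2: (5/4)/(21/8) = 10/21; row 3: (13/2)/(3/4) = 26/3. Minimum is 10/21 at row 2 (u2 leaves); pivot element 21/8.
Divide row 2 by 21/8; eliminate column x_3 from the other rows.
After both pivots, the entry at constraint row 2, column u2 is 8/21.

8/21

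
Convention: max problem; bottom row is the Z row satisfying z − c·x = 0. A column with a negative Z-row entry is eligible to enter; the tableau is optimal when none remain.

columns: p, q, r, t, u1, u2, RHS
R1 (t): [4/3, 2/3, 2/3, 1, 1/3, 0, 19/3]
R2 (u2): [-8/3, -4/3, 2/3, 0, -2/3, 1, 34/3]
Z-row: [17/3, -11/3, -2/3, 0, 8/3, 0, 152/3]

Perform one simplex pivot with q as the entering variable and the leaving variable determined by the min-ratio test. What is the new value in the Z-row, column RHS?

Ratio test on column q — row 1: (19/3)/(2/3) = 19/2; row 2: entry -4/3 ≤ 0. Minimum is 19/2 at row 1 (t leaves); pivot element 2/3.
Divide row 1 by 2/3; eliminate column q from the other rows.
Z-row update in column RHS: 152/3 − (-11/3)·(19/2) = 171/2.

171/2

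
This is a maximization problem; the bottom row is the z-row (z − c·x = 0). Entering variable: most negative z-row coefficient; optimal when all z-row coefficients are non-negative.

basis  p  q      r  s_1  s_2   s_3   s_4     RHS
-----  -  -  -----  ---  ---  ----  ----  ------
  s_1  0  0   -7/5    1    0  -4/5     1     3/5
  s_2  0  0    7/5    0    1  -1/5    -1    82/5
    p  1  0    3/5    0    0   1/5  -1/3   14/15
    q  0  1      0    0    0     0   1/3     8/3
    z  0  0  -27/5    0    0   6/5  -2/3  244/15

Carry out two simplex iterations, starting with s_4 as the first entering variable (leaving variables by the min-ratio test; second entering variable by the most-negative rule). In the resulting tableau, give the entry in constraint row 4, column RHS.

37/7

Ratio test on column s_4 — row 1: (3/5)/1 = 3/5; row 2: entry -1 ≤ 0; row 3: entry -1/3 ≤ 0; row 4: (8/3)/(1/3) = 8. Minimum is 3/5 at row 1 (s_1 leaves); pivot element 1.
Divide row 1 by 1; eliminate column s_4 from the other rows.
Second iteration: most negative z-row entry is -19/3 in column r, so r enters.
Ratio test on column r — row 1: entry -7/5 ≤ 0; row 2: entry 0 ≤ 0; row 3: (17/15)/(2/15) = 17/2; row 4: (37/15)/(7/15) = 37/7. Minimum is 37/7 at row 4 (q leaves); pivot element 7/15.
Divide row 4 by 7/15; eliminate column r from the other rows.
After both pivots, the entry at constraint row 4, column RHS is 37/7.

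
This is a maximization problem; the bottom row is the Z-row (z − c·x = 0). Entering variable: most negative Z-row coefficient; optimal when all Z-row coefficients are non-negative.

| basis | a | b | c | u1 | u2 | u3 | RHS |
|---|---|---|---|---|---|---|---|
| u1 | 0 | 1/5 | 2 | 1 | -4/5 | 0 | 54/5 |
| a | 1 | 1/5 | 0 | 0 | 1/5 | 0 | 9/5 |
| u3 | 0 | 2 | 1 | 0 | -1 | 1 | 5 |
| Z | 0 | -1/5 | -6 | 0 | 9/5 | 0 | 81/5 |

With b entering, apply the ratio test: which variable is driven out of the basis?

u3

Column b entries and ratios — u1: (54/5)/(1/5) = 54; a: (9/5)/(1/5) = 9; u3: 5/2 = 5/2.
Smallest ratio is 5/2 in the row of u3, so u3 leaves.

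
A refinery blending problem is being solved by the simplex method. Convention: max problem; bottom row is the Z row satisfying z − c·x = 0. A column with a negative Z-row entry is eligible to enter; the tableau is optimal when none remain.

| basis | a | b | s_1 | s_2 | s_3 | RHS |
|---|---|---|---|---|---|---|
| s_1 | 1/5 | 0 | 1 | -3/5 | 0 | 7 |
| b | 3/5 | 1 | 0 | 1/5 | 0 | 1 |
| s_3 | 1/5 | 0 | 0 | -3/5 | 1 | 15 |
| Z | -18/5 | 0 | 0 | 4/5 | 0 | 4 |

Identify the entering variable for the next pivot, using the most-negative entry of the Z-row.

Negative Z-row entries: a: -18/5.
The most negative is -18/5 in column a, so a enters.

a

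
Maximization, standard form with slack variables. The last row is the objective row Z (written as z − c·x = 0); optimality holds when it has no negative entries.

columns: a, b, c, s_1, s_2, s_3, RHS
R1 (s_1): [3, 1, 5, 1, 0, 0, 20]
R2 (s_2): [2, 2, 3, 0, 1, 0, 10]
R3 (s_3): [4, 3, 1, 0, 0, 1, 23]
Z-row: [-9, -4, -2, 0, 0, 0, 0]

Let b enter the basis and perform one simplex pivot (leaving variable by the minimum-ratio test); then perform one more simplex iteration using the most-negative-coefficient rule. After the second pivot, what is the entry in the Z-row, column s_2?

9/2

Ratio test on column b — row 1: 20/1 = 20; row 2: 10/2 = 5; row 3: 23/3 = 23/3. Minimum is 5 at row 2 (s_2 leaves); pivot element 2.
Divide row 2 by 2; eliminate column b from the other rows.
Second iteration: most negative Z-row entry is -5 in column a, so a enters.
Ratio test on column a — row 1: 15/2 = 15/2; row 2: 5/1 = 5; row 3: 8/1 = 8. Minimum is 5 at row 2 (b leaves); pivot element 1.
Divide row 2 by 1; eliminate column a from the other rows.
After both pivots, the entry at the Z-row, column s_2 is 9/2.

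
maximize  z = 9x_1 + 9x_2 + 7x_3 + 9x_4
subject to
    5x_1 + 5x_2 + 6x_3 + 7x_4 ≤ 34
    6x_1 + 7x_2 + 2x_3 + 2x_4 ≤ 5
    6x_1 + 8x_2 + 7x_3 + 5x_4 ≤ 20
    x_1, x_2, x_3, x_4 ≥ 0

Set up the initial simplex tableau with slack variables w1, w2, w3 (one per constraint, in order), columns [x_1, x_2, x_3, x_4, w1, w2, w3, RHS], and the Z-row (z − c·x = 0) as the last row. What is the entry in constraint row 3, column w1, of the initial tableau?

Slack w1 belongs to constraint 1; its column is the unit vector e_1, so the entry in row 3 is 0.

0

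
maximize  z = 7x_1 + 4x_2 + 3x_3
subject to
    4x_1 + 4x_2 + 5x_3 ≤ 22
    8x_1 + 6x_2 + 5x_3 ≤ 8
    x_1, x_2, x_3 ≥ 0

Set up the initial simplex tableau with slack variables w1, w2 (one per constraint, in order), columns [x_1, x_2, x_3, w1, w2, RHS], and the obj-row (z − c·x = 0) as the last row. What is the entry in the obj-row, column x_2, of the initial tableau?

The obj-row carries the negated objective coefficients: the x_2 entry is -4.

-4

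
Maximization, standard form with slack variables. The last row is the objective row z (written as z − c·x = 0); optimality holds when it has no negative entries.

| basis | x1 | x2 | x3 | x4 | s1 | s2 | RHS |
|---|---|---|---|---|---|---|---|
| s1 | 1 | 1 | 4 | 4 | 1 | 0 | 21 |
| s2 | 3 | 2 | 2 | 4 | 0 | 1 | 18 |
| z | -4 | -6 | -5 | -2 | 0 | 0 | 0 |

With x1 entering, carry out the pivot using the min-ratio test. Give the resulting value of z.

24

Ratio test on column x1 — row 1: 21/1 = 21; row 2: 18/3 = 6. Minimum is 6 at row 2 (s2 leaves); pivot element 3.
Pivot on row 2; the z-row RHS becomes 0 − (-4)·6 = 24.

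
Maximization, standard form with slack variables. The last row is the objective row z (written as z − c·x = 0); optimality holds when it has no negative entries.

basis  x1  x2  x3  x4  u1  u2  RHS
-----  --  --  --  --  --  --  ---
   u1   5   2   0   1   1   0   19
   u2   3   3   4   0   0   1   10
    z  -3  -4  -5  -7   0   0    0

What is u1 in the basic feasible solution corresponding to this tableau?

19

u1 is basic (row 1); its value is the RHS of that row, 19.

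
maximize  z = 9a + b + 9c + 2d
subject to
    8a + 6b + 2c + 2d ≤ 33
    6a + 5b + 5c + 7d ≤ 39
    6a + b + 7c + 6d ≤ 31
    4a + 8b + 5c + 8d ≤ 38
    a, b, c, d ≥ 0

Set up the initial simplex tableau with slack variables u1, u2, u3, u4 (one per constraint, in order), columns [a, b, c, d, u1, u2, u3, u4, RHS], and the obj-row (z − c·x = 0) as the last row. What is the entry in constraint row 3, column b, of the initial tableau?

Constraint 3 has coefficient 1 on b.

1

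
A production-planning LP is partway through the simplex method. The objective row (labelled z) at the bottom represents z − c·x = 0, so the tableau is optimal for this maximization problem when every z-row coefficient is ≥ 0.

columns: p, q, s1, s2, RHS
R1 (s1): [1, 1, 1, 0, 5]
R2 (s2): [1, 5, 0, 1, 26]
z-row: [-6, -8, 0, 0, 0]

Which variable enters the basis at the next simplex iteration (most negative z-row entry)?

Negative z-row entries: p: -6, q: -8.
The most negative is -8 in column q, so q enters.

q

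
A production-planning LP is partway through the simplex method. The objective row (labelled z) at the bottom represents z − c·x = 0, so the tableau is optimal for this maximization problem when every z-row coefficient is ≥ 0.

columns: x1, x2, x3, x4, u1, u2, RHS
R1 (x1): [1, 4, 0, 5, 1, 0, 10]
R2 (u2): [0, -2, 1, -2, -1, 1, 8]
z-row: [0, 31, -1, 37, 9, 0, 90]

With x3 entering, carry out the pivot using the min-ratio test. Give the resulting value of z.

98

Ratio test on column x3 — row 1: entry 0 ≤ 0; row 2: 8/1 = 8. Minimum is 8 at row 2 (u2 leaves); pivot element 1.
Pivot on row 2; the z-row RHS becomes 90 − (-1)·8 = 98.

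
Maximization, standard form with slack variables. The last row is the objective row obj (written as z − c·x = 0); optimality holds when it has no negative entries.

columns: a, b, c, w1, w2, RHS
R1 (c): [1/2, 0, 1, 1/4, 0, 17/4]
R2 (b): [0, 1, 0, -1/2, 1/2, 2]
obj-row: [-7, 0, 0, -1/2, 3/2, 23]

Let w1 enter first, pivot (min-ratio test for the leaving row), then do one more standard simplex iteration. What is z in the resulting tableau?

Ratio test on column w1 — row 1: (17/4)/(1/4) = 17; row 2: entry -1/2 ≤ 0. Minimum is 17 at row 1 (c leaves); pivot element 1/4.
Pivot on row 1; the obj-row RHS becomes 23 − (-1/2)·17 = 63/2.
Next entering variable (most negative obj-row entry -6): a.
Ratio test on column a — row 1: 17/2 = 17/2; row 2: (21/2)/1 = 21/2. Minimum is 17/2 at row 1 (w1 leaves); pivot element 2.
After the second pivot the obj-row RHS is 63/2 − (-6)·(17/2) = 165/2.

165/2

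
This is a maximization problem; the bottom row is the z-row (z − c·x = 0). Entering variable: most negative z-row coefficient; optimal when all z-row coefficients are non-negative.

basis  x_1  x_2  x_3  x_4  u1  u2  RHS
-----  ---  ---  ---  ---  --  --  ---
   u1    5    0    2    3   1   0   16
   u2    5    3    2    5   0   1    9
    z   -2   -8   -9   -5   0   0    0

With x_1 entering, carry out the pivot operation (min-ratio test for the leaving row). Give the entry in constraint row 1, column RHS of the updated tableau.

Ratio test on column x_1 — row 1: 16/5 = 16/5; row 2: 9/5 = 9/5. Minimum is 9/5 at row 2 (u2 leaves); pivot element 5.
Divide row 2 by 5; eliminate column x_1 from the other rows.
Row 1 update in column RHS: 16 − 5·(9/5) = 7.

7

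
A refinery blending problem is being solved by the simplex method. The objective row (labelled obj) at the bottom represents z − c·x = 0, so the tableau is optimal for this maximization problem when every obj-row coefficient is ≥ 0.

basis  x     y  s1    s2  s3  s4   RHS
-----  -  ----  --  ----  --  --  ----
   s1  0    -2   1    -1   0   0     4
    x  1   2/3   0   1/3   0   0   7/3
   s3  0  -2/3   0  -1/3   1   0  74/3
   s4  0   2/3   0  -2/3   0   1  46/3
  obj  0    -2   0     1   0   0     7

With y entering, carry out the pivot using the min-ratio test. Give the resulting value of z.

Ratio test on column y — row 1: entry -2 ≤ 0; row 2: (7/3)/(2/3) = 7/2; row 3: entry -2/3 ≤ 0; row 4: (46/3)/(2/3) = 23. Minimum is 7/2 at row 2 (x leaves); pivot element 2/3.
Pivot on row 2; the obj-row RHS becomes 7 − (-2)·(7/2) = 14.

14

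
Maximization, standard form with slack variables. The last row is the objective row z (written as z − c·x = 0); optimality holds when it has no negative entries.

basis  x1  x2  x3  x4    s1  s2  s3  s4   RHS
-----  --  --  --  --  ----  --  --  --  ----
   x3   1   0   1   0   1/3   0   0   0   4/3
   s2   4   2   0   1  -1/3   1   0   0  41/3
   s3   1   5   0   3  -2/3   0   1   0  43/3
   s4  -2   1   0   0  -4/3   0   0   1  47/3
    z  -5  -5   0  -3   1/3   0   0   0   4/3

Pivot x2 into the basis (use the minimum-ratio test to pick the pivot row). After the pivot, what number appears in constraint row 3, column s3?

Ratio test on column x2 — row 1: entry 0 ≤ 0; row 2: (41/3)/2 = 41/6; row 3: (43/3)/5 = 43/15; row 4: (47/3)/1 = 47/3. Minimum is 43/15 at row 3 (s3 leaves); pivot element 5.
Divide row 3 by 5; eliminate column x2 from the other rows.
In the new row 3, the s3 entry is the old entry divided by the pivot: 1/5 = 1/5.

1/5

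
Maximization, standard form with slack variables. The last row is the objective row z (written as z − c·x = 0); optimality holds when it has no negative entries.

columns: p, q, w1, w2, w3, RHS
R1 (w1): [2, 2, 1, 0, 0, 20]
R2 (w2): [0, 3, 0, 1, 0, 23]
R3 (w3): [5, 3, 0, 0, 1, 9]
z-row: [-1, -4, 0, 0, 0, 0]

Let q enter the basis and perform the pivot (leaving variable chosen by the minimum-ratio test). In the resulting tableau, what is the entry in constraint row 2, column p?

-5

Ratio test on column q — row 1: 20/2 = 10; row 2: 23/3 = 23/3; row 3: 9/3 = 3. Minimum is 3 at row 3 (w3 leaves); pivot element 3.
Divide row 3 by 3; eliminate column q from the other rows.
Row 2 update in column p: 0 − 3·(5/3) = -5.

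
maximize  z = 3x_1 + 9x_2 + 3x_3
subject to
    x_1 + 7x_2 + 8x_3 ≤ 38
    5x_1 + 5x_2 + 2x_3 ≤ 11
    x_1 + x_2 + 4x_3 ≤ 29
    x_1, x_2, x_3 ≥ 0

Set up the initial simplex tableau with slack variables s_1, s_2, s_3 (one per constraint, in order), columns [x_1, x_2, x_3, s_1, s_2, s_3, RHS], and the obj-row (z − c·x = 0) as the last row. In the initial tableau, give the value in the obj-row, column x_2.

-9

The obj-row carries the negated objective coefficients: the x_2 entry is -9.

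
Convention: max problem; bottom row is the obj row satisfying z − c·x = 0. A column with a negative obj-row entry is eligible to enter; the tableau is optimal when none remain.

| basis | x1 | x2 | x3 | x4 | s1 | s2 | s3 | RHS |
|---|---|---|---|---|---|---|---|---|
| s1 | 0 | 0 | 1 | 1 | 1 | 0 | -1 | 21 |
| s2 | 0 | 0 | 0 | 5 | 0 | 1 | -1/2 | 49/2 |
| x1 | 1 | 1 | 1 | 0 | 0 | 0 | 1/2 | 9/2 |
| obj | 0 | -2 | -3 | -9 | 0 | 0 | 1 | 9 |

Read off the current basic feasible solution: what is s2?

49/2

s2 is basic (row 2); its value is the RHS of that row, 49/2.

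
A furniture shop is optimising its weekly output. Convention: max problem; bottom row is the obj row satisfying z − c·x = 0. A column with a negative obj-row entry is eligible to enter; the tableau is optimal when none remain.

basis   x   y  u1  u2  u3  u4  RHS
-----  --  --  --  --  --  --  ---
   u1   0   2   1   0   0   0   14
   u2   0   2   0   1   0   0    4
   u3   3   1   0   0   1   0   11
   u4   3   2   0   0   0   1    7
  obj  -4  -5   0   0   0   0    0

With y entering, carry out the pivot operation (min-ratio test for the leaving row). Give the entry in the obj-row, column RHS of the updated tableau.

Ratio test on column y — row 1: 14/2 = 7; row 2: 4/2 = 2; row 3: 11/1 = 11; row 4: 7/2 = 7/2. Minimum is 2 at row 2 (u2 leaves); pivot element 2.
Divide row 2 by 2; eliminate column y from the other rows.
obj-row update in column RHS: 0 − (-5)·2 = 10.

10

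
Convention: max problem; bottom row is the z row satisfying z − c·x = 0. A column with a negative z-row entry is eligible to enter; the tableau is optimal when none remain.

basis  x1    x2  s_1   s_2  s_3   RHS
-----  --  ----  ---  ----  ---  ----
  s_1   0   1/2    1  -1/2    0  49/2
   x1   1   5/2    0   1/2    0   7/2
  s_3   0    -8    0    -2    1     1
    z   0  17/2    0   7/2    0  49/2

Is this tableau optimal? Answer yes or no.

Every z-row coefficient is ≥ 0, so the tableau is optimal.

yes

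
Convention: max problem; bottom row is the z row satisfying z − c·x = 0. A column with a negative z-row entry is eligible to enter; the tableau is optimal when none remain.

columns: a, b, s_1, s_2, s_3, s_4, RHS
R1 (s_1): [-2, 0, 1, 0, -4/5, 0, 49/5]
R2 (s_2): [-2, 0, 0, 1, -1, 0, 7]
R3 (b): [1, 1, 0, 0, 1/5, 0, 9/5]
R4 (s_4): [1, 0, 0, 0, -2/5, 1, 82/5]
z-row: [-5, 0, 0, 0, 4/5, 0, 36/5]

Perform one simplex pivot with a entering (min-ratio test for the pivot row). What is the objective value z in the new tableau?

Ratio test on column a — row 1: entry -2 ≤ 0; row 2: entry -2 ≤ 0; row 3: (9/5)/1 = 9/5; row 4: (82/5)/1 = 82/5. Minimum is 9/5 at row 3 (b leaves); pivot element 1.
Pivot on row 3; the z-row RHS becomes 36/5 − (-5)·(9/5) = 81/5.

81/5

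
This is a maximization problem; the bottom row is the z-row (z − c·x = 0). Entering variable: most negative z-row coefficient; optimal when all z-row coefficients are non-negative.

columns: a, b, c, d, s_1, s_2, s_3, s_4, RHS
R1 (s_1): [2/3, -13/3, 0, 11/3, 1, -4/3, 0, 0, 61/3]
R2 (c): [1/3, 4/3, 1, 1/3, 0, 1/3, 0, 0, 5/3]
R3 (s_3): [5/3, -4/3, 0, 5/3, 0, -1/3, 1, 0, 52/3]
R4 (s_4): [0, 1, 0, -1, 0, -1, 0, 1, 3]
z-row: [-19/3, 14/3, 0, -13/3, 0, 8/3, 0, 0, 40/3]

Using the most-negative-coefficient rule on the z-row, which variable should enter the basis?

Negative z-row entries: a: -19/3, d: -13/3.
The most negative is -19/3 in column a, so a enters.

a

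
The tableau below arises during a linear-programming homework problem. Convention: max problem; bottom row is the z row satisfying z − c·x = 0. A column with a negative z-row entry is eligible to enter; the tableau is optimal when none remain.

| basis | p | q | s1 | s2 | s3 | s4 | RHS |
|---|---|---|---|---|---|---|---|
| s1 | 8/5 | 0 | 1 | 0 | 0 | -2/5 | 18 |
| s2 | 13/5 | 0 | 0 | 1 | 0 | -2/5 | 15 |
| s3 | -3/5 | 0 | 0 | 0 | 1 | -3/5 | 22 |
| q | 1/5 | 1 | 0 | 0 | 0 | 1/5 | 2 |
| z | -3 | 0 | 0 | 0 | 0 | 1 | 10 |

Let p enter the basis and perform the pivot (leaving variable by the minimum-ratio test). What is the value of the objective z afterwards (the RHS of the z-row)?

Ratio test on column p — row 1: 18/(8/5) = 45/4; row 2: 15/(13/5) = 75/13; row 3: entry -3/5 ≤ 0; row 4: 2/(1/5) = 10. Minimum is 75/13 at row 2 (s2 leaves); pivot element 13/5.
Pivot on row 2; the z-row RHS becomes 10 − (-3)·(75/13) = 355/13.

355/13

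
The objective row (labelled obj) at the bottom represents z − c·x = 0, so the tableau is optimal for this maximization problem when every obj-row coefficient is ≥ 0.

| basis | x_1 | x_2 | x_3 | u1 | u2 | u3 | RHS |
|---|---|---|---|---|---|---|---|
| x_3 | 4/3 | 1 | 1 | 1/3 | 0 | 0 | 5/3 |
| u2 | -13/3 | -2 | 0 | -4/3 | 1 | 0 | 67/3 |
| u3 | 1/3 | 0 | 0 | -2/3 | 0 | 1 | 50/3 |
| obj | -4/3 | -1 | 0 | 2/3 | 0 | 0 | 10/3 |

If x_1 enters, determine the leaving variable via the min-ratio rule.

Column x_1 entries and ratios — x_3: (5/3)/(4/3) = 5/4; u2: -13/3 ≤ 0, skip; u3: (50/3)/(1/3) = 50.
Smallest ratio is 5/4 in the row of x_3, so x_3 leaves.

x_3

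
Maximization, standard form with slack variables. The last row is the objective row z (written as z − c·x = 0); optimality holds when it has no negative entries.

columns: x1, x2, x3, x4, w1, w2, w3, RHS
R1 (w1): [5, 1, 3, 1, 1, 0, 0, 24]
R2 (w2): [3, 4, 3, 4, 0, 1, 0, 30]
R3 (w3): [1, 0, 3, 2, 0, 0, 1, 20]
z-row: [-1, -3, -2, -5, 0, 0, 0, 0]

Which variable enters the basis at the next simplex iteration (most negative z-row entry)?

Negative z-row entries: x1: -1, x2: -3, x3: -2, x4: -5.
The most negative is -5 in column x4, so x4 enters.

x4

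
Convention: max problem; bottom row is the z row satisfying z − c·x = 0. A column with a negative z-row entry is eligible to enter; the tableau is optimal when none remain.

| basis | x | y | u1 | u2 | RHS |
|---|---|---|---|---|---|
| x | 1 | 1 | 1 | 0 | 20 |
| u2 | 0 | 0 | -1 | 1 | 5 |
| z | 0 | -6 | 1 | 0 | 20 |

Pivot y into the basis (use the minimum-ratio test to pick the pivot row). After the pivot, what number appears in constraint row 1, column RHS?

Ratio test on column y — row 1: 20/1 = 20; row 2: entry 0 ≤ 0. Minimum is 20 at row 1 (x leaves); pivot element 1.
Divide row 1 by 1; eliminate column y from the other rows.
In the new row 1, the RHS entry is the old entry divided by the pivot: 20/1 = 20.

20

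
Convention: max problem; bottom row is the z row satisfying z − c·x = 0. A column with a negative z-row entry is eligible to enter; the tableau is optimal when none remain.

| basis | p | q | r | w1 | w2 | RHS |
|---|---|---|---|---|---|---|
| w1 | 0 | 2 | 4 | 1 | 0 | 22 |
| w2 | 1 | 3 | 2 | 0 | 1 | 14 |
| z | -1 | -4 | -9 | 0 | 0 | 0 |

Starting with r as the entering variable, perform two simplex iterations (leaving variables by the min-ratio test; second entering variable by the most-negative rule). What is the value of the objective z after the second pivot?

Ratio test on column r — row 1: 22/4 = 11/2; row 2: 14/2 = 7. Minimum is 11/2 at row 1 (w1 leaves); pivot element 4.
Pivot on row 1; the z-row RHS becomes 0 − (-9)·(11/2) = 99/2.
Next entering variable (most negative z-row entry -1): p.
Ratio test on column p — row 1: entry 0 ≤ 0; row 2: 3/1 = 3. Minimum is 3 at row 2 (w2 leaves); pivot element 1.
After the second pivot the z-row RHS is 99/2 − (-1)·3 = 105/2.

105/2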